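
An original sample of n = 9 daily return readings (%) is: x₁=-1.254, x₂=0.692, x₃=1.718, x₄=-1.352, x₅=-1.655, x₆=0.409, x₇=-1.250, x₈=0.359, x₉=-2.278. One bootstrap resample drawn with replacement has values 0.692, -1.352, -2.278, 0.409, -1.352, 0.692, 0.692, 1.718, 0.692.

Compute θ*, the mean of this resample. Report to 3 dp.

θ* = -0.010

Mean = (0.692 + (-1.352) + (-2.278) + 0.409 + (-1.352) + 0.692 + 0.692 + 1.718 + 0.692) / 9 = -0.0870 / 9 = -0.010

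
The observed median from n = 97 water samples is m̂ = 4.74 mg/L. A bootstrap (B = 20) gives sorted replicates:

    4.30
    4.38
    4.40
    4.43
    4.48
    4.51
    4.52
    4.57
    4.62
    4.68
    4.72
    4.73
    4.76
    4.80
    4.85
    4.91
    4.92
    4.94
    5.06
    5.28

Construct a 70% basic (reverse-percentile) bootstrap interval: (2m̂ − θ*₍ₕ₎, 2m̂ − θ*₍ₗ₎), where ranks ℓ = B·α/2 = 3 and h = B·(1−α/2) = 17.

(4.56, 5.08)

Percentile endpoints at ranks 3 and 17: θ*₍3₎ = 4.40, θ*₍17₎ = 4.92.
Basic interval reflects these around m̂:
  lower = 2 × 4.74 − 4.92 = 4.56
  upper = 2 × 4.74 − 4.40 = 5.08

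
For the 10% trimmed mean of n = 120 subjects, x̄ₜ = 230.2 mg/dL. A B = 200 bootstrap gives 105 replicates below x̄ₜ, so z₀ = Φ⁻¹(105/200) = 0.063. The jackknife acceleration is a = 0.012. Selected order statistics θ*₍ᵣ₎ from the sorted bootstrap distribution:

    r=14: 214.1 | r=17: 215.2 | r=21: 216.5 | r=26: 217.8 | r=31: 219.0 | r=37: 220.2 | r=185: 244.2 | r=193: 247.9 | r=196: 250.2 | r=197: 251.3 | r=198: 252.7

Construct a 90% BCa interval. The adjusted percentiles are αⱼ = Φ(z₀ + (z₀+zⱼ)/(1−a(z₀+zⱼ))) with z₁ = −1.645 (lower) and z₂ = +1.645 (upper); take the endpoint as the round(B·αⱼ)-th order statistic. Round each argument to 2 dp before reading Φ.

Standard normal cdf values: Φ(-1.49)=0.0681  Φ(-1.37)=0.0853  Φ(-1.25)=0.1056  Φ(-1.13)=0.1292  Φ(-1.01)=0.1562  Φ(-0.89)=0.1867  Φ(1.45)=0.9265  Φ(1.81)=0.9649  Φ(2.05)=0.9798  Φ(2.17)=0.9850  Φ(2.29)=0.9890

(214.1, 247.9)

Lower: z₀ + z₁ = 0.063 + (-1.645) = -1.582; 1 − a(z₀+z₁) = 1 − (0.012)(-1.582) = 1.0190; argument = 0.063 + (-1.582)/1.0190 = -1.4895 → -1.49.
α₁ = Φ(-1.49) = 0.0681; rank = round(200 × 0.0681) = 14; θ*₍14₎ = 214.1.
Upper: z₀ + z₂ = 1.708; 1 − a(z₀+z₂) = 0.9795; argument = 1.8067 → 1.81; α₂ = 0.9649; rank = 193; θ*₍193₎ = 247.9.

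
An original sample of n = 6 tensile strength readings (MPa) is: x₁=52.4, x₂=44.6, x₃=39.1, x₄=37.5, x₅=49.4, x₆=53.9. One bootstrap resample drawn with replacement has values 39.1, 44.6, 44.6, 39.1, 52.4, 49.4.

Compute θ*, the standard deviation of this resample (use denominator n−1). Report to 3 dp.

Mean = 44.8667; sum of squared deviations = 143.9533
s² = 143.9533 / 5 = 28.7907
s = √28.7907 = 5.366

θ* = 5.366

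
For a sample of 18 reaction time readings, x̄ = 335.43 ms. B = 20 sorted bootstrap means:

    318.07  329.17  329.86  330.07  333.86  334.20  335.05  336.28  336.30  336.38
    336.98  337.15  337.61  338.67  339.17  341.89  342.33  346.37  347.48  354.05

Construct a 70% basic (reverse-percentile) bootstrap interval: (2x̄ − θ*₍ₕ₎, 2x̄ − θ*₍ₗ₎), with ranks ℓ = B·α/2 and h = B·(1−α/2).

(328.53, 341.00)

Percentile endpoints at ranks 3 and 17: θ*₍3₎ = 329.86, θ*₍17₎ = 342.33.
Basic interval reflects these around x̄:
  lower = 2 × 335.43 − 342.33 = 328.53
  upper = 2 × 335.43 − 329.86 = 341.00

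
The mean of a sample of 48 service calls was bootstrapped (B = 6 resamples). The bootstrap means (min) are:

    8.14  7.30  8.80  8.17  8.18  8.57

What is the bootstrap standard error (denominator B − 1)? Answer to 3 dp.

Bootstrap SE is the standard deviation of the 6 replicate means.
Mean of replicates: (8.14 + 7.30 + 8.80 + 8.17 + 8.18 + 8.57) / 6 = 49.1600 / 6 = 8.1933
Sum of squared deviations: (−0.0533)² + (−0.8933)² + (+0.6067)² + (−0.0233)² + (−0.0133)² + (+0.3767)² = 1.3115
Variance = 1.3115 / 5 = 0.2623
SE* = √0.2623

SE* = 0.512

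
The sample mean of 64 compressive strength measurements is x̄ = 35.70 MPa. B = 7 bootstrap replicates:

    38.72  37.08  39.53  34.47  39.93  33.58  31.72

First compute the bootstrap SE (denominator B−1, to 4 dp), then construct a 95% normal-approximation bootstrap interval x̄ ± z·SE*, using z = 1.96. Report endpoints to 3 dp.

Mean of replicates = 36.4329; sum of squared deviations = 61.6747; SE* = √(61.6747/6) = 3.2061
Margin = 1.96 × 3.2061 = 6.2840
Interval: 35.70 ± 6.2840

(29.416, 41.984)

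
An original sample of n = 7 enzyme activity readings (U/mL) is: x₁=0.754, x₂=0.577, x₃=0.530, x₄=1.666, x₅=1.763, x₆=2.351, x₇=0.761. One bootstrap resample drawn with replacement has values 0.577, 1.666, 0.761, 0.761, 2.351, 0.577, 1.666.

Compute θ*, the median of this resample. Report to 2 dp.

Sorted: 0.577, 0.577, 0.761, 0.761, 1.666, 1.666, 2.351
Median = middle value = 0.76

θ* = 0.76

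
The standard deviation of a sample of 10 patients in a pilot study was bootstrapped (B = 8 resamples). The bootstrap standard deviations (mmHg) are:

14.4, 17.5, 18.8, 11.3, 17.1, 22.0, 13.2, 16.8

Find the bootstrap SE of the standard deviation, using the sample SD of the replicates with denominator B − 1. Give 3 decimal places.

SE* = 3.364

Bootstrap SE is the standard deviation of the 8 replicate standard deviations.
Mean of replicates: (14.4 + 17.5 + 18.8 + 11.3 + 17.1 + 22.0 + 13.2 + 16.8) / 8 = 131.1000 / 8 = 16.3875
Sum of squared deviations: (−1.9875)² + (+1.1125)² + (+2.4125)² + (−5.0875)² + (+0.7125)² + (+5.6125)² + (−3.1875)² + (+0.4125)² = 79.2288
Variance = 79.2288 / 7 = 11.3184
SE* = √11.3184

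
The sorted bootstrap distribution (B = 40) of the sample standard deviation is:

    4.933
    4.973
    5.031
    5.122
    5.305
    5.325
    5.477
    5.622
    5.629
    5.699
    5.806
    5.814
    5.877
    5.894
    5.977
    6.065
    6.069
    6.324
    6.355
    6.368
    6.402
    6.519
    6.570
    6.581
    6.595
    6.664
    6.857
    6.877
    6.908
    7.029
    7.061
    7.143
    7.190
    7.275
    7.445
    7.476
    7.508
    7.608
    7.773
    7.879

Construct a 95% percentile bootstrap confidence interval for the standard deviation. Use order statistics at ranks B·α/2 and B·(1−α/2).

α = 0.05; lower rank = 40 × 0.025 = 1; upper rank = 40 × 0.975 = 39.
The 1st smallest replicate is 4.933; the 39th is 7.773.

(4.933, 7.773)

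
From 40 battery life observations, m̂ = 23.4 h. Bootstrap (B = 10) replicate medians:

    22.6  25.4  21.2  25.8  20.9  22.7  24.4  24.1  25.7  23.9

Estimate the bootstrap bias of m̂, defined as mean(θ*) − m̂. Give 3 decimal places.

mean(θ*) = (22.6 + 25.4 + 21.2 + 25.8 + 20.9 + 22.7 + 24.4 + 24.1 + 25.7 + 23.9) / 10 = 23.6700
bias = 23.6700 − 23.4

bias = +0.270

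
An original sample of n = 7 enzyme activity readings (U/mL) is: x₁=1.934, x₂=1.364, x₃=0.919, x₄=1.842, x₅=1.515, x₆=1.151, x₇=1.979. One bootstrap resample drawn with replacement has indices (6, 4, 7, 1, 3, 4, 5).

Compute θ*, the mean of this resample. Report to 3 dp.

θ* = 1.597

Resample values: 1.151, 1.842, 1.979, 1.934, 0.919, 1.842, 1.515.
Mean = (1.151 + 1.842 + 1.979 + 1.934 + 0.919 + 1.842 + 1.515) / 7 = 11.1820 / 7 = 1.597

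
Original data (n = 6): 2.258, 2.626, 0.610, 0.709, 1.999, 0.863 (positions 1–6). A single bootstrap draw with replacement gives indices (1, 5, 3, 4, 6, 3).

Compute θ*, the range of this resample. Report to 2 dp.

θ* = 1.65

Resample values: 2.258, 1.999, 0.610, 0.709, 0.863, 0.610.
Range = 2.258 − 0.610 = 1.65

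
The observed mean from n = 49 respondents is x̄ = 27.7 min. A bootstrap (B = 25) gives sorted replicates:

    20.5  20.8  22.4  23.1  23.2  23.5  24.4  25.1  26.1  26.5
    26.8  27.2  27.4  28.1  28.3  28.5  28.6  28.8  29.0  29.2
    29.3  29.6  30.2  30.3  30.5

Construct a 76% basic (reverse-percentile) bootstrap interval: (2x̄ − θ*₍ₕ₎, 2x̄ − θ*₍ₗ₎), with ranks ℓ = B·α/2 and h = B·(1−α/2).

Percentile endpoints at ranks 3 and 22: θ*₍3₎ = 22.4, θ*₍22₎ = 29.6.
Basic interval reflects these around x̄:
  lower = 2 × 27.7 − 29.6 = 25.8
  upper = 2 × 27.7 − 22.4 = 33.0

(25.8, 33.0)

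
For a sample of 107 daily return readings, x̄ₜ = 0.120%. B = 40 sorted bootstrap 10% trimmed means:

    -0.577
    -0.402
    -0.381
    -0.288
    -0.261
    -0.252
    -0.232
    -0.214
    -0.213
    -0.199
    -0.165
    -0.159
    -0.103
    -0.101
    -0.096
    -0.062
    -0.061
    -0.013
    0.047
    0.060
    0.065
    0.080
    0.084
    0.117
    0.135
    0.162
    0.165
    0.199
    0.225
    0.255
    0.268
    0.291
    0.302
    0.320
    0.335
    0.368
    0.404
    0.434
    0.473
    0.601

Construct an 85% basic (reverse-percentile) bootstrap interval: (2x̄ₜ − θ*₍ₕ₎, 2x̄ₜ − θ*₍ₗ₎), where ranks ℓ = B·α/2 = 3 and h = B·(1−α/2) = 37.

(-0.164, 0.621)

Percentile endpoints at ranks 3 and 37: θ*₍3₎ = -0.381, θ*₍37₎ = 0.404.
Basic interval reflects these around x̄ₜ:
  lower = 2 × 0.120 − 0.404 = -0.164
  upper = 2 × 0.120 − -0.381 = 0.621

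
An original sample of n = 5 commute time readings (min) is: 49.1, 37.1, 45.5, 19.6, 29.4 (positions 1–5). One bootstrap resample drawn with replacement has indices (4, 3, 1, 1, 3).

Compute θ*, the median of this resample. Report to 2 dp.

θ* = 45.50

Resample values: 19.6, 45.5, 49.1, 49.1, 45.5.
Sorted: 19.6, 45.5, 45.5, 49.1, 49.1
Median = middle value = 45.50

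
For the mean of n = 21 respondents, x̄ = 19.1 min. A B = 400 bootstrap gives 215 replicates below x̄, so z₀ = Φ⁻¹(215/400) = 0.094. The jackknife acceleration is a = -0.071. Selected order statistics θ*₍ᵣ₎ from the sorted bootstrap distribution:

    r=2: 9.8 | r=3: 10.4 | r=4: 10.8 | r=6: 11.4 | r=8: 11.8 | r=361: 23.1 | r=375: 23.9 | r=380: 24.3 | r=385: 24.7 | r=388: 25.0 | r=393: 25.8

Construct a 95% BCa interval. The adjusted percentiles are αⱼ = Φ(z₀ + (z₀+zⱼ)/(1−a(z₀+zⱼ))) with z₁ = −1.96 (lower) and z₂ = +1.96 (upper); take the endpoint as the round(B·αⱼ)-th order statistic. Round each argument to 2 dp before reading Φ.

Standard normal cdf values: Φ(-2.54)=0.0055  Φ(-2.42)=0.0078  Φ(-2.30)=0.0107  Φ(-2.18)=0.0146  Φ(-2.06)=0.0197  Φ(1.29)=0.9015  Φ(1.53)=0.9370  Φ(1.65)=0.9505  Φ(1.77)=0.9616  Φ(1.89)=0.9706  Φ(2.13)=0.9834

(11.8, 25.0)

Lower: z₀ + z₁ = 0.094 + (-1.960) = -1.866; 1 − a(z₀+z₁) = 1 − (-0.071)(-1.866) = 0.8675; argument = 0.094 + (-1.866)/0.8675 = -2.0570 → -2.06.
α₁ = Φ(-2.06) = 0.0197; rank = round(400 × 0.0197) = 8; θ*₍8₎ = 11.8.
Upper: z₀ + z₂ = 2.054; 1 − a(z₀+z₂) = 1.1458; argument = 1.8866 → 1.89; α₂ = 0.9706; rank = 388; θ*₍388₎ = 25.0.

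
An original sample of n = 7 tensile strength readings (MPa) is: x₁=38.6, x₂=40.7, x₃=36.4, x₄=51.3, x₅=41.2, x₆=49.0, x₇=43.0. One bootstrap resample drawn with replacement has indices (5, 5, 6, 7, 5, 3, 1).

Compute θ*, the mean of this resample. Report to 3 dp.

Resample values: 41.2, 41.2, 49.0, 43.0, 41.2, 36.4, 38.6.
Mean = (41.2 + 41.2 + 49.0 + 43.0 + 41.2 + 36.4 + 38.6) / 7 = 290.60 / 7 = 41.514

θ* = 41.514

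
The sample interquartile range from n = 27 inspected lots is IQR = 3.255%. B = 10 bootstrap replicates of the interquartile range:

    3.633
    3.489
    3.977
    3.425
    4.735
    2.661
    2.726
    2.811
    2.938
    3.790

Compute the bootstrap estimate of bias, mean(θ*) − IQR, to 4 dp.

mean(θ*) = (3.633 + 3.489 + 3.977 + 3.425 + 4.735 + 2.661 + 2.726 + 2.811 + 2.938 + 3.790) / 10 = 3.41850
bias = 3.41850 − 3.255

bias = +0.1635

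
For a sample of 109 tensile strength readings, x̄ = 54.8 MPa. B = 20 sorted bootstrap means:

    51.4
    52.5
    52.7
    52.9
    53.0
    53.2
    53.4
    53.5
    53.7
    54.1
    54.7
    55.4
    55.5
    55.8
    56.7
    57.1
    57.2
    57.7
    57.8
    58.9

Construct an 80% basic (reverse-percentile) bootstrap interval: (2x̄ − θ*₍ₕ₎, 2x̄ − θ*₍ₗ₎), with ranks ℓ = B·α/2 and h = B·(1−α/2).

Percentile endpoints at ranks 2 and 18: θ*₍2₎ = 52.5, θ*₍18₎ = 57.7.
Basic interval reflects these around x̄:
  lower = 2 × 54.8 − 57.7 = 51.9
  upper = 2 × 54.8 − 52.5 = 57.1

(51.9, 57.1)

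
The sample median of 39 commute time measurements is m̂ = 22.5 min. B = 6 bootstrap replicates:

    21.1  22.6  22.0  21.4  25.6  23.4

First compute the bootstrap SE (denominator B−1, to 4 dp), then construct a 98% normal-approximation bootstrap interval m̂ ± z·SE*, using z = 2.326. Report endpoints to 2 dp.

Mean of replicates = 22.6833; sum of squared deviations = 13.6483; SE* = √(13.6483/5) = 1.6522
Margin = 2.326 × 1.6522 = 3.843
Interval: 22.5 ± 3.843

(18.66, 26.34)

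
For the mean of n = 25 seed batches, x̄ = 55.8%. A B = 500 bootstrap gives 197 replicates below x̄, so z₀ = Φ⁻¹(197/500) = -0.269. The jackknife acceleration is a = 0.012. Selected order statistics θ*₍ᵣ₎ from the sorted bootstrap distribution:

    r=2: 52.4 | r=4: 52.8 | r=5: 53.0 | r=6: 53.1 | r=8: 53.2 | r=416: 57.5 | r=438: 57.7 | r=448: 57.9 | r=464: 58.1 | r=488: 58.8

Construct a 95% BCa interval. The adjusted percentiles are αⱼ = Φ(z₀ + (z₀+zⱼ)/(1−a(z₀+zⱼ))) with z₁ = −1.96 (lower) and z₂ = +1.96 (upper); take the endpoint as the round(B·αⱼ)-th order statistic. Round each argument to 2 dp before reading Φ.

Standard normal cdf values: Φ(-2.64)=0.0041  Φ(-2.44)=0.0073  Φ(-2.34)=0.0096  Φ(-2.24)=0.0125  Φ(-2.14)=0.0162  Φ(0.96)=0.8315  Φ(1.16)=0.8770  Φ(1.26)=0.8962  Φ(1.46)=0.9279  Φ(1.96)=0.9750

(52.8, 58.1)

Lower: z₀ + z₁ = -0.269 + (-1.960) = -2.229; 1 − a(z₀+z₁) = 1 − (0.012)(-2.229) = 1.0267; argument = -0.269 + (-2.229)/1.0267 = -2.4399 → -2.44.
α₁ = Φ(-2.44) = 0.0073; rank = round(500 × 0.0073) = 4; θ*₍4₎ = 52.8.
Upper: z₀ + z₂ = 1.691; 1 − a(z₀+z₂) = 0.9797; argument = 1.4570 → 1.46; α₂ = 0.9279; rank = 464; θ*₍464₎ = 58.1.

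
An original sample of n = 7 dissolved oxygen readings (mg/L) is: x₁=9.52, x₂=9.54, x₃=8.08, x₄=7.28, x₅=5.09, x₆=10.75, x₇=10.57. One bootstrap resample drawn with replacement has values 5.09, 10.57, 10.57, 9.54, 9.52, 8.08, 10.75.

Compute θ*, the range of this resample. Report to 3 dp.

θ* = 5.660

Range = 10.75 − 5.09 = 5.660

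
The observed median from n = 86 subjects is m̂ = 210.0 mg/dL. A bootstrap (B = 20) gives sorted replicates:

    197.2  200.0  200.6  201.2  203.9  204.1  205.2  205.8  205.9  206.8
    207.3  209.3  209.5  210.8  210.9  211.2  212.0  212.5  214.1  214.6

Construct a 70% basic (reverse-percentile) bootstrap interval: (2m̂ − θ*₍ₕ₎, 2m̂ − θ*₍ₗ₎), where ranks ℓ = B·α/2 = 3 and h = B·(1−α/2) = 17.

Percentile endpoints at ranks 3 and 17: θ*₍3₎ = 200.6, θ*₍17₎ = 212.0.
Basic interval reflects these around m̂:
  lower = 2 × 210.0 − 212.0 = 208.0
  upper = 2 × 210.0 − 200.6 = 219.4

(208.0, 219.4)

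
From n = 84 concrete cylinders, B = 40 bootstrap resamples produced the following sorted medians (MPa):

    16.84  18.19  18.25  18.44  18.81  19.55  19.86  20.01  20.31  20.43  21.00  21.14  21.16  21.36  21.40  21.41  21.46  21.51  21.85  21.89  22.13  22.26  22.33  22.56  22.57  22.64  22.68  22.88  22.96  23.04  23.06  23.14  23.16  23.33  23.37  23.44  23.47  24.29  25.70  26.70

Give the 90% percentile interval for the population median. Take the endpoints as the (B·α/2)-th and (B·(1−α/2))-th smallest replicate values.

(18.19, 24.29)

α = 0.10; lower rank = 40 × 0.050 = 2; upper rank = 40 × 0.950 = 38.
The 2nd smallest replicate is 18.19; the 38th is 24.29.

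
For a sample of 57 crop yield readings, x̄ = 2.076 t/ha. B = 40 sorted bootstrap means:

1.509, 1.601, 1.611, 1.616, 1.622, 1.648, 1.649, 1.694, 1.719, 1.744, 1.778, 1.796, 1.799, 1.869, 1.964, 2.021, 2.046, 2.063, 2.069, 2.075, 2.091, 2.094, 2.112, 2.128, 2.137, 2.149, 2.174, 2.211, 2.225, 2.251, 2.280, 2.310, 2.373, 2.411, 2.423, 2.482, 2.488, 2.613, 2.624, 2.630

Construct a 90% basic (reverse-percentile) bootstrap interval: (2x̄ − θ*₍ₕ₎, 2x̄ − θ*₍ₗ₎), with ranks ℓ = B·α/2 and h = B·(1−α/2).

(1.539, 2.551)

Percentile endpoints at ranks 2 and 38: θ*₍2₎ = 1.601, θ*₍38₎ = 2.613.
Basic interval reflects these around x̄:
  lower = 2 × 2.076 − 2.613 = 1.539
  upper = 2 × 2.076 − 1.601 = 2.551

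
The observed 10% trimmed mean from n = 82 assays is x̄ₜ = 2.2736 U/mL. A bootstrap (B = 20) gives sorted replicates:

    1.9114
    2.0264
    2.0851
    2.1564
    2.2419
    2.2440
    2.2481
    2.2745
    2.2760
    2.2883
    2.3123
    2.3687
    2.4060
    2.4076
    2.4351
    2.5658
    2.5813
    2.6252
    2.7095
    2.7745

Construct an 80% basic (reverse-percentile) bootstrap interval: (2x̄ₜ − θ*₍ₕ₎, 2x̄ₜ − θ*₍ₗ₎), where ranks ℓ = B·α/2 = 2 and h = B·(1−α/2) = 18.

Percentile endpoints at ranks 2 and 18: θ*₍2₎ = 2.0264, θ*₍18₎ = 2.6252.
Basic interval reflects these around x̄ₜ:
  lower = 2 × 2.2736 − 2.6252 = 1.9220
  upper = 2 × 2.2736 − 2.0264 = 2.5208

(1.9220, 2.5208)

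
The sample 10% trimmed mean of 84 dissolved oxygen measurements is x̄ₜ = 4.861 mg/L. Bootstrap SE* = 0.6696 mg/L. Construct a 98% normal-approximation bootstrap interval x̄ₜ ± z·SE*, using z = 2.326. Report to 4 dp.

Margin = 2.326 × 0.6696 = 1.55749
Interval: 4.861 ± 1.55749

(3.3035, 6.4185)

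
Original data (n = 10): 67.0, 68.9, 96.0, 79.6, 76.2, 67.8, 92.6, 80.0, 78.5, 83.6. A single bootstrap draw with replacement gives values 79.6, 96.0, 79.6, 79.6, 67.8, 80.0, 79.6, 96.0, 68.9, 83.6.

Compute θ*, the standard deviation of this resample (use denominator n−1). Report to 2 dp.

Mean = 81.0700; sum of squared deviations = 786.2010
s² = 786.2010 / 9 = 87.3557
s = √87.3557 = 9.35

θ* = 9.35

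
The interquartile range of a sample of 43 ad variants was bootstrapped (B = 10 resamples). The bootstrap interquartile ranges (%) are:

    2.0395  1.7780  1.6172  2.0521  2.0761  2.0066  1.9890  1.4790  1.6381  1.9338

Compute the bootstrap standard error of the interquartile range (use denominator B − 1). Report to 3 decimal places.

SE* = 0.216

Bootstrap SE is the standard deviation of the 10 replicate interquartile ranges.
Mean of replicates: (2.0395 + 1.7780 + 1.6172 + 2.0521 + 2.0761 + 2.0066 + 1.9890 + 1.4790 + 1.6381 + 1.9338) / 10 = 18.60940 / 10 = 1.86094
Sum of squared deviations: (+0.17856)² + (−0.08294)² + (−0.24374)² + (+0.19116)² + (+0.21516)² + (+0.14566)² + (+0.12806)² + (−0.38194)² + (−0.22284)² + (+0.07286)² = 0.41947
Variance = 0.41947 / 9 = 0.04661
SE* = √0.04661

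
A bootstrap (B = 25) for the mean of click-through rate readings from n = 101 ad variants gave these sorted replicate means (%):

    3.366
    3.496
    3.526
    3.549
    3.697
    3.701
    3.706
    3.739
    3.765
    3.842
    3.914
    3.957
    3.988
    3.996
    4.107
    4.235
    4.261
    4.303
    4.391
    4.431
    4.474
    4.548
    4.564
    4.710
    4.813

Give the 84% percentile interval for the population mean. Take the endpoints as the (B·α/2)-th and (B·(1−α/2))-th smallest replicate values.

(3.496, 4.564)

α = 0.16; lower rank = 25 × 0.080 = 2; upper rank = 25 × 0.920 = 23.
The 2nd smallest replicate is 3.496; the 23rd is 4.564.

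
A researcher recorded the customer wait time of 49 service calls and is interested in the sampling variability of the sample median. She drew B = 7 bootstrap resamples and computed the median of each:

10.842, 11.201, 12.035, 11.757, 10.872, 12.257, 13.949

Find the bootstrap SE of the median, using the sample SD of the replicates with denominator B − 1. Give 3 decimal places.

SE* = 1.081

Bootstrap SE is the standard deviation of the 7 replicate medians.
Mean of replicates: (10.842 + 11.201 + 12.035 + 11.757 + 10.872 + 12.257 + 13.949) / 7 = 82.9130 / 7 = 11.8447
Sum of squared deviations: (−1.0027)² + (−0.6437)² + (+0.1903)² + (−0.0877)² + (−0.9727)² + (+0.4123)² + (+2.1043)² = 7.0079
Variance = 7.0079 / 6 = 1.1680
SE* = √1.1680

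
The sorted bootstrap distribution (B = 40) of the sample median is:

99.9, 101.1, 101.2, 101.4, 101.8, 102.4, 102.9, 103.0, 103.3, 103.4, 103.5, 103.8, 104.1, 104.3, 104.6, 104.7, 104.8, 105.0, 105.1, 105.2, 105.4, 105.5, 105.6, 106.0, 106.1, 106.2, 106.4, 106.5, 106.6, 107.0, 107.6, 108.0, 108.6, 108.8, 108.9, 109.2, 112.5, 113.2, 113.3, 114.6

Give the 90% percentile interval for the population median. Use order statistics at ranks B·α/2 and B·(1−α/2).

(101.1, 113.2)

α = 0.10; lower rank = 40 × 0.050 = 2; upper rank = 40 × 0.950 = 38.
The 2nd smallest replicate is 101.1; the 38th is 113.2.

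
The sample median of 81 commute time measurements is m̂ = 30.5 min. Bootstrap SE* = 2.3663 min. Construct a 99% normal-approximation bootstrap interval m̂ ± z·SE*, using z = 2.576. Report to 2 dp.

Margin = 2.576 × 2.3663 = 6.096
Interval: 30.5 ± 6.096

(24.40, 36.60)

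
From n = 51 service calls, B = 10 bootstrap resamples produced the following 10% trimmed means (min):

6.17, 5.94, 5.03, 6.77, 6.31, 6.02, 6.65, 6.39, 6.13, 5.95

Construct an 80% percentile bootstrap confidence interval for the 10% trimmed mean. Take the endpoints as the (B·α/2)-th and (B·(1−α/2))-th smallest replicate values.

(5.03, 6.65)

Sorted replicates: 5.03, 5.94, 5.95, 6.02, 6.13, 6.17, 6.31, 6.39, 6.65, 6.77
α = 0.20; lower rank = 10 × 0.100 = 1; upper rank = 10 × 0.900 = 9.
The 1st smallest replicate is 5.03; the 9th is 6.65.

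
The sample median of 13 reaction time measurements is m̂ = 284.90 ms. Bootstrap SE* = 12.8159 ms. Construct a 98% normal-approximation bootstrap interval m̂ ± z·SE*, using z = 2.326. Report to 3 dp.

(255.090, 314.710)

Margin = 2.326 × 12.8159 = 29.8098
Interval: 284.90 ± 29.8098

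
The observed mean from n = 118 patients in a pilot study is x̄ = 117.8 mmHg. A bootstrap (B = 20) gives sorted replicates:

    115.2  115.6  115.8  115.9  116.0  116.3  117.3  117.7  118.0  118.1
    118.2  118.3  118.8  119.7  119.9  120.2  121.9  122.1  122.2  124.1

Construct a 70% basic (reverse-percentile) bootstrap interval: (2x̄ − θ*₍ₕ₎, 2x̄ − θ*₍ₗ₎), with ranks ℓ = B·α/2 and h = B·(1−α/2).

(113.7, 119.8)

Percentile endpoints at ranks 3 and 17: θ*₍3₎ = 115.8, θ*₍17₎ = 121.9.
Basic interval reflects these around x̄:
  lower = 2 × 117.8 − 121.9 = 113.7
  upper = 2 × 117.8 − 115.8 = 119.8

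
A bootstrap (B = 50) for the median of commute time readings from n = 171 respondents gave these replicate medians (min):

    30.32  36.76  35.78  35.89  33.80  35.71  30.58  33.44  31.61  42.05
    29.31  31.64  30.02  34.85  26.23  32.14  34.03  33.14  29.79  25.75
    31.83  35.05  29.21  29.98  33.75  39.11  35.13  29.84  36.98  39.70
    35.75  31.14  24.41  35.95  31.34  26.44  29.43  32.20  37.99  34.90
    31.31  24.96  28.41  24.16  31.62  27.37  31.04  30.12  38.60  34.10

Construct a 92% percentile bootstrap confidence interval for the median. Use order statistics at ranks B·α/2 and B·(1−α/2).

Sorted replicates: 24.16, 24.41, 24.96, 25.75, 26.23, 26.44, 27.37, 28.41, 29.21, 29.31, 29.43, 29.79, 29.84, 29.98, 30.02, 30.12, 30.32, 30.58, 31.04, 31.14, 31.31, 31.34, 31.61, 31.62, 31.64, 31.83, 32.14, 32.20, 33.14, 33.44, 33.75, 33.80, 34.03, 34.10, 34.85, 34.90, 35.05, 35.13, 35.71, 35.75, 35.78, 35.89, 35.95, 36.76, 36.98, 37.99, 38.60, 39.11, 39.70, 42.05
α = 0.08; lower rank = 50 × 0.040 = 2; upper rank = 50 × 0.960 = 48.
The 2nd smallest replicate is 24.41; the 48th is 39.11.

(24.41, 39.11)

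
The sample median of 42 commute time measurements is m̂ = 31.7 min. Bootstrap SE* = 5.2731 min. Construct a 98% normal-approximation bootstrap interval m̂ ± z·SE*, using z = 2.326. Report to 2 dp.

(19.43, 43.97)

Margin = 2.326 × 5.2731 = 12.265
Interval: 31.7 ± 12.265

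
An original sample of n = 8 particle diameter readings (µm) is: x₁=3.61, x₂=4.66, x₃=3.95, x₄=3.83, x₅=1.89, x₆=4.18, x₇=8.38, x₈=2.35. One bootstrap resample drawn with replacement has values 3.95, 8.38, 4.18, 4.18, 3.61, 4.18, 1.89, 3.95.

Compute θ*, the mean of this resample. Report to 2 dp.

θ* = 4.29

Mean = (3.95 + 8.38 + 4.18 + 4.18 + 3.61 + 4.18 + 1.89 + 3.95) / 8 = 34.320 / 8 = 4.29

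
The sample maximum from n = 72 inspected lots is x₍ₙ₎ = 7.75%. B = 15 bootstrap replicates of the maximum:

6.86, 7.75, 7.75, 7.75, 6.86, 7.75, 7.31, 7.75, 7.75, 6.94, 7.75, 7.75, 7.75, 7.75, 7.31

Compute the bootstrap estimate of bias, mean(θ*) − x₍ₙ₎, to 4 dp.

mean(θ*) = (6.86 + 7.75 + 7.75 + 7.75 + 6.86 + 7.75 + 7.31 + 7.75 + 7.75 + 6.94 + 7.75 + 7.75 + 7.75 + 7.75 + 7.31) / 15 = 7.51867
bias = 7.51867 − 7.75

bias = −0.2313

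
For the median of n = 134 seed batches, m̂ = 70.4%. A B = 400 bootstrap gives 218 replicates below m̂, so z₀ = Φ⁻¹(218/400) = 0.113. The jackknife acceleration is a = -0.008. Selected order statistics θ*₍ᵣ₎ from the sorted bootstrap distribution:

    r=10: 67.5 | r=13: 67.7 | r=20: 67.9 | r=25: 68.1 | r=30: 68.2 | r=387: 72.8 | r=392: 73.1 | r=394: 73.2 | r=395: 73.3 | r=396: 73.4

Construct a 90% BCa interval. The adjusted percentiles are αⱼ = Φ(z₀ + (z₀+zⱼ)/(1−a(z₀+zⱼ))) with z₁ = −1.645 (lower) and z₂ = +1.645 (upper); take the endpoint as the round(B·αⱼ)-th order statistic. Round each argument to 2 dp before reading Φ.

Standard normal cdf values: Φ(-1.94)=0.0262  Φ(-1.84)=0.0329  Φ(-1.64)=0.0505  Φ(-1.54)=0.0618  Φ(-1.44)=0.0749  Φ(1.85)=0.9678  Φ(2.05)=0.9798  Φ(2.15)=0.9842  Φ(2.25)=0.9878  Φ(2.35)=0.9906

(68.2, 72.8)

Lower: z₀ + z₁ = 0.113 + (-1.645) = -1.532; 1 − a(z₀+z₁) = 1 − (-0.008)(-1.532) = 0.9877; argument = 0.113 + (-1.532)/0.9877 = -1.4380 → -1.44.
α₁ = Φ(-1.44) = 0.0749; rank = round(400 × 0.0749) = 30; θ*₍30₎ = 68.2.
Upper: z₀ + z₂ = 1.758; 1 − a(z₀+z₂) = 1.0141; argument = 1.8466 → 1.85; α₂ = 0.9678; rank = 387; θ*₍387₎ = 72.8.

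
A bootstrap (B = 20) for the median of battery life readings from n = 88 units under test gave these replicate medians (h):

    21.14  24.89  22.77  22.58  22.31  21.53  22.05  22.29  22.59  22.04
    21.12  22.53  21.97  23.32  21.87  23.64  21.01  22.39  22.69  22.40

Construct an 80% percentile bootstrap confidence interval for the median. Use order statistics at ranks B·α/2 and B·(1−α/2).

(21.12, 23.32)

Sorted replicates: 21.01, 21.12, 21.14, 21.53, 21.87, 21.97, 22.04, 22.05, 22.29, 22.31, 22.39, 22.40, 22.53, 22.58, 22.59, 22.69, 22.77, 23.32, 23.64, 24.89
α = 0.20; lower rank = 20 × 0.100 = 2; upper rank = 20 × 0.900 = 18.
The 2nd smallest replicate is 21.12; the 18th is 23.32.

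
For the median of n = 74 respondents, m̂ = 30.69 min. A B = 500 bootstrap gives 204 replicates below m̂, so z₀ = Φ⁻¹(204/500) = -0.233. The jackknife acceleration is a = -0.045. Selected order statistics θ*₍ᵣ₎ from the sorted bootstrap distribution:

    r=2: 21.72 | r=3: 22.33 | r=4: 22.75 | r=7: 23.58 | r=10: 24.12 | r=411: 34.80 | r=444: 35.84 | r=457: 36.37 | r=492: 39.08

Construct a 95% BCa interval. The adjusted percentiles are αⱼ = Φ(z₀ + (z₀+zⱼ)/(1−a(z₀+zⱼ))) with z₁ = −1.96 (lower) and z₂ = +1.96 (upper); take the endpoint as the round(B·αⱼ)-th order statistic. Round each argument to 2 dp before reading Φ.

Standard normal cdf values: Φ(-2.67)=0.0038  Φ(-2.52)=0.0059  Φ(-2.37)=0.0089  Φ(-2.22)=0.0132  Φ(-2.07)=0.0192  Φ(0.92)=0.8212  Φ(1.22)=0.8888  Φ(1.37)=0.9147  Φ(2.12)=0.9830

(21.72, 36.37)

Lower: z₀ + z₁ = -0.233 + (-1.960) = -2.193; 1 − a(z₀+z₁) = 1 − (-0.045)(-2.193) = 0.9013; argument = -0.233 + (-2.193)/0.9013 = -2.6661 → -2.67.
α₁ = Φ(-2.67) = 0.0038; rank = round(500 × 0.0038) = 2; θ*₍2₎ = 21.72.
Upper: z₀ + z₂ = 1.727; 1 − a(z₀+z₂) = 1.0777; argument = 1.3695 → 1.37; α₂ = 0.9147; rank = 457; θ*₍457₎ = 36.37.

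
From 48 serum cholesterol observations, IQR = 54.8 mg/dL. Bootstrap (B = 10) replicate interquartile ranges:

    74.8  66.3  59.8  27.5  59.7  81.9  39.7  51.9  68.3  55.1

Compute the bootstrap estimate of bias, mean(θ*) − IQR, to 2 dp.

mean(θ*) = (74.8 + 66.3 + 59.8 + 27.5 + 59.7 + 81.9 + 39.7 + 51.9 + 68.3 + 55.1) / 10 = 58.500
bias = 58.500 − 54.8

bias = +3.70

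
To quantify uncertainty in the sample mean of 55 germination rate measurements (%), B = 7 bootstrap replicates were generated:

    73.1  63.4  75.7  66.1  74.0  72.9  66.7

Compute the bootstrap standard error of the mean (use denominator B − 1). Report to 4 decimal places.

Bootstrap SE is the standard deviation of the 7 replicate means.
Mean of replicates: (73.1 + 63.4 + 75.7 + 66.1 + 74.0 + 72.9 + 66.7) / 7 = 491.90000 / 7 = 70.27143
Sum of squared deviations: (+2.82857)² + (−6.87143)² + (+5.42857)² + (−4.17143)² + (+3.72857)² + (+2.62857)² + (−3.57143)² = 135.65429
Variance = 135.65429 / 6 = 22.60905
SE* = √22.60905

SE* = 4.7549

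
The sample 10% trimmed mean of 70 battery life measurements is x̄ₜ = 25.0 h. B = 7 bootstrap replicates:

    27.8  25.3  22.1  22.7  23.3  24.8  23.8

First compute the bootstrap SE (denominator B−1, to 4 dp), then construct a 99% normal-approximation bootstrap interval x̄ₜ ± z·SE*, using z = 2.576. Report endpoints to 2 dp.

(20.05, 29.95)

Mean of replicates = 24.2571; sum of squared deviations = 22.1371; SE* = √(22.1371/6) = 1.9208
Margin = 2.576 × 1.9208 = 4.948
Interval: 25.0 ± 4.948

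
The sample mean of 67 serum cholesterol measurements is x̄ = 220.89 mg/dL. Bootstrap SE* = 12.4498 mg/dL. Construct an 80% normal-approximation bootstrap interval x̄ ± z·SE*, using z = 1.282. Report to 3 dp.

(204.929, 236.851)

Margin = 1.282 × 12.4498 = 15.9606
Interval: 220.89 ± 15.9606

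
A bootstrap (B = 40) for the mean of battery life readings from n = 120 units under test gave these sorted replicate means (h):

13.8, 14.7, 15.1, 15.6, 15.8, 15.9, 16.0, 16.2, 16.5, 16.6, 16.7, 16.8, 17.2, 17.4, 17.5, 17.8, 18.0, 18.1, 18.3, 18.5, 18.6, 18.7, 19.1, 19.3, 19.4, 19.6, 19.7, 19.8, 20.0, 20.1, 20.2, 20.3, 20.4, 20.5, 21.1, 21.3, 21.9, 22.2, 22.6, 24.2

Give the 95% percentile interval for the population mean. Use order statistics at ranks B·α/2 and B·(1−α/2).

α = 0.05; lower rank = 40 × 0.025 = 1; upper rank = 40 × 0.975 = 39.
The 1st smallest replicate is 13.8; the 39th is 22.6.

(13.8, 22.6)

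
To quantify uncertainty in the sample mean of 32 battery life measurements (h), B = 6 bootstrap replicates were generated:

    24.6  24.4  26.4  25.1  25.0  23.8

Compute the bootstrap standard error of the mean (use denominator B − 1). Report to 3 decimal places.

SE* = 0.877

Bootstrap SE is the standard deviation of the 6 replicate means.
Mean of replicates: (24.6 + 24.4 + 26.4 + 25.1 + 25.0 + 23.8) / 6 = 149.3000 / 6 = 24.8833
Sum of squared deviations: (−0.2833)² + (−0.4833)² + (+1.5167)² + (+0.2167)² + (+0.1167)² + (−1.0833)² = 3.8483
Variance = 3.8483 / 5 = 0.7697
SE* = √0.7697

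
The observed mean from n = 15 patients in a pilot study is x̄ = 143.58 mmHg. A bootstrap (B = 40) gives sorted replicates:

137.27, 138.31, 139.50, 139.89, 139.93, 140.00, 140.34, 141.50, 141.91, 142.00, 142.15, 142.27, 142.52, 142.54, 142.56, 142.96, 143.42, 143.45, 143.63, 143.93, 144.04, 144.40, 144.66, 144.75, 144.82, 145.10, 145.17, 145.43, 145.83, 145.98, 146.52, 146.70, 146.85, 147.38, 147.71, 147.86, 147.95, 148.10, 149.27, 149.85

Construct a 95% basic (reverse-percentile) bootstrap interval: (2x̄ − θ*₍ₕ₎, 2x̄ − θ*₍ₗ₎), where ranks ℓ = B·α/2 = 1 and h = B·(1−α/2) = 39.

Percentile endpoints at ranks 1 and 39: θ*₍1₎ = 137.27, θ*₍39₎ = 149.27.
Basic interval reflects these around x̄:
  lower = 2 × 143.58 − 149.27 = 137.89
  upper = 2 × 143.58 − 137.27 = 149.89

(137.89, 149.89)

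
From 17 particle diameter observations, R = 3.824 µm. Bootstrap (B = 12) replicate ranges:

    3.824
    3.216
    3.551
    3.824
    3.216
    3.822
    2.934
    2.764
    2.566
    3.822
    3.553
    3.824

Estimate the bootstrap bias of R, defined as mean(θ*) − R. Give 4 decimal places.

bias = −0.4143

mean(θ*) = (3.824 + 3.216 + 3.551 + 3.824 + 3.216 + 3.822 + 2.934 + 2.764 + 2.566 + 3.822 + 3.553 + 3.824) / 12 = 3.40967
bias = 3.40967 − 3.824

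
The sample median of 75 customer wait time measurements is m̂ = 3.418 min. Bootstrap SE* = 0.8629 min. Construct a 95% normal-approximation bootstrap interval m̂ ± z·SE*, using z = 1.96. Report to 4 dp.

Margin = 1.96 × 0.8629 = 1.69128
Interval: 3.418 ± 1.69128

(1.7267, 5.1093)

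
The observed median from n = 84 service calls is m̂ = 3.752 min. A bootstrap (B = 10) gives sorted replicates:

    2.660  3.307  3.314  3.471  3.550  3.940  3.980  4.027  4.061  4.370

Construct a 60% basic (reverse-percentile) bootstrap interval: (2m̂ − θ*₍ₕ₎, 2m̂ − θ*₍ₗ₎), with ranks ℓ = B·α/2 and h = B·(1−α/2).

Percentile endpoints at ranks 2 and 8: θ*₍2₎ = 3.307, θ*₍8₎ = 4.027.
Basic interval reflects these around m̂:
  lower = 2 × 3.752 − 4.027 = 3.477
  upper = 2 × 3.752 − 3.307 = 4.197

(3.477, 4.197)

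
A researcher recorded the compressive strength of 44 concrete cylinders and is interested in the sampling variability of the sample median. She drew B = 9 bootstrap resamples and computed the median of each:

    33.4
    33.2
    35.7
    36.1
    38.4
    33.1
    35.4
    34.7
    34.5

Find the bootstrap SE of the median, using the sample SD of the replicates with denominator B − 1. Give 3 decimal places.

SE* = 1.701

Bootstrap SE is the standard deviation of the 9 replicate medians.
Mean of replicates: (33.4 + 33.2 + 35.7 + 36.1 + 38.4 + 33.1 + 35.4 + 34.7 + 34.5) / 9 = 314.5000 / 9 = 34.9444
Sum of squared deviations: (−1.5444)² + (−1.7444)² + (+0.7556)² + (+1.1556)² + (+3.4556)² + (−1.8444)² + (+0.4556)² + (−0.2444)² + (−0.4444)² = 23.1422
Variance = 23.1422 / 8 = 2.8928
SE* = √2.8928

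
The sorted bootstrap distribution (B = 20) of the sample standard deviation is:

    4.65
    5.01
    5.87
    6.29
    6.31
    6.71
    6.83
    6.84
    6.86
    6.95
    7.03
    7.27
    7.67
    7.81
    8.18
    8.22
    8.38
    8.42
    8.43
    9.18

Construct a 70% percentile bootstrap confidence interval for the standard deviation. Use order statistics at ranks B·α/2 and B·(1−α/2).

(5.87, 8.38)

α = 0.30; lower rank = 20 × 0.150 = 3; upper rank = 20 × 0.850 = 17.
The 3rd smallest replicate is 5.87; the 17th is 8.38.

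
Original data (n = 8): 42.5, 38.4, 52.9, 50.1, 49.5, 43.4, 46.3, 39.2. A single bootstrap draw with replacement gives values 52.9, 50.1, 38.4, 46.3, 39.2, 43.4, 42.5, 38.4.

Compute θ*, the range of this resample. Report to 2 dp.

Range = 52.9 − 38.4 = 14.50

θ* = 14.50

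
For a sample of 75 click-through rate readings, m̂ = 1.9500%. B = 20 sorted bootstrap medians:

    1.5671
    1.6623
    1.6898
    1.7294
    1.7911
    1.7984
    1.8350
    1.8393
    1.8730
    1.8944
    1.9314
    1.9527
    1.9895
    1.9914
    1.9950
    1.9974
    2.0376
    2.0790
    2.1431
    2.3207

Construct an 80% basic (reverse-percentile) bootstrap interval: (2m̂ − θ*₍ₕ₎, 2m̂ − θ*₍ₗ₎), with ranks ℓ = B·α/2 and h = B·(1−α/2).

Percentile endpoints at ranks 2 and 18: θ*₍2₎ = 1.6623, θ*₍18₎ = 2.0790.
Basic interval reflects these around m̂:
  lower = 2 × 1.9500 − 2.0790 = 1.8210
  upper = 2 × 1.9500 − 1.6623 = 2.2377

(1.8210, 2.2377)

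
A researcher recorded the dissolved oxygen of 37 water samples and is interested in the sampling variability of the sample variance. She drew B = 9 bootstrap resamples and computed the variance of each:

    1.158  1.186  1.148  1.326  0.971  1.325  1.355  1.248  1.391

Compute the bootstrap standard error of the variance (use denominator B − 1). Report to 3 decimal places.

Bootstrap SE is the standard deviation of the 9 replicate variances.
Mean of replicates: (1.158 + 1.186 + 1.148 + 1.326 + 0.971 + 1.325 + 1.355 + 1.248 + 1.391) / 9 = 11.1080 / 9 = 1.2342
Sum of squared deviations: (−0.0762)² + (−0.0482)² + (−0.0862)² + (+0.0918)² + (−0.2632)² + (+0.0908)² + (+0.1208)² + (+0.0138)² + (+0.1568)² = 0.1409
Variance = 0.1409 / 8 = 0.0176
SE* = √0.0176

SE* = 0.133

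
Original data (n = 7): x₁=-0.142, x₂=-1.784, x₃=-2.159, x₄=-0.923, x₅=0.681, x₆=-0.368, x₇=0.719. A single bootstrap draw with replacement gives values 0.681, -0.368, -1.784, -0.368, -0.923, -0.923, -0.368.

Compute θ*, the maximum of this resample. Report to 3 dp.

Maximum = 0.681

θ* = 0.681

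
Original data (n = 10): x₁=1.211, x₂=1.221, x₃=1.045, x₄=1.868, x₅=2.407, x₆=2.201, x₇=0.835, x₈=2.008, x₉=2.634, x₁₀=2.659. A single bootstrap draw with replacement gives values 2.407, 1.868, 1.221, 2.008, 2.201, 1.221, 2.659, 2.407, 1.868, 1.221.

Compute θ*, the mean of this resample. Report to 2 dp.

Mean = (2.407 + 1.868 + 1.221 + 2.008 + 2.201 + 1.221 + 2.659 + 2.407 + 1.868 + 1.221) / 10 = 19.0810 / 10 = 1.91

θ* = 1.91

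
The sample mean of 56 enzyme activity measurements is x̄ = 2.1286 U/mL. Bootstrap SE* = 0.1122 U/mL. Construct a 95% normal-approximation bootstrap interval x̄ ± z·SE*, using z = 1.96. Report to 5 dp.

(1.90869, 2.34851)

Margin = 1.96 × 0.1122 = 0.219912
Interval: 2.1286 ± 0.219912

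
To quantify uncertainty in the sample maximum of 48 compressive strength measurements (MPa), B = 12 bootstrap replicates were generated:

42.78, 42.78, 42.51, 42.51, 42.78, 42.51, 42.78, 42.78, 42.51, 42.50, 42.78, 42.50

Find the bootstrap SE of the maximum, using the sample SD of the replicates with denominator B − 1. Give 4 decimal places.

SE* = 0.1428

Bootstrap SE is the standard deviation of the 12 replicate maximums.
Mean of replicates: (42.78 + 42.78 + 42.51 + 42.51 + 42.78 + 42.51 + 42.78 + 42.78 + 42.51 + 42.50 + 42.78 + 42.50) / 12 = 511.72000 / 12 = 42.64333
Sum of squared deviations: (+0.13667)² + (+0.13667)² + (−0.13333)² + (−0.13333)² + (+0.13667)² + (−0.13333)² + (+0.13667)² + (+0.13667)² + (−0.13333)² + (−0.14333)² + (+0.13667)² + (−0.14333)² = 0.22427
Variance = 0.22427 / 11 = 0.02039
SE* = √0.02039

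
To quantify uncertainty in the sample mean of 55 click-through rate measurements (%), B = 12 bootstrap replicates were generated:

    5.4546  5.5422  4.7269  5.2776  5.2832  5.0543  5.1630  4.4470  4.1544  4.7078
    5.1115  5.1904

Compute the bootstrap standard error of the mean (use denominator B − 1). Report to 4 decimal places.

Bootstrap SE is the standard deviation of the 12 replicate means.
Mean of replicates: (5.4546 + 5.5422 + 4.7269 + 5.2776 + 5.2832 + 5.0543 + 5.1630 + 4.4470 + 4.1544 + 4.7078 + 5.1115 + 5.1904) / 12 = 60.11290 / 12 = 5.00941
Sum of squared deviations: (+0.44519)² + (+0.53279)² + (−0.28251)² + (+0.26819)² + (+0.27379)² + (+0.04489)² + (+0.15359)² + (−0.56241)² + (−0.85501)² + (−0.30161)² + (+0.10209)² + (+0.18099)² = 1.91586
Variance = 1.91586 / 11 = 0.17417
SE* = √0.17417

SE* = 0.4173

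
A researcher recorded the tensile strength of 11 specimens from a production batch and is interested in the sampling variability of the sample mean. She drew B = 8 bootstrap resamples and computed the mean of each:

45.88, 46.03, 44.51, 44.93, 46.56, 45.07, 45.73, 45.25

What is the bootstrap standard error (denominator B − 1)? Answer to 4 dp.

Bootstrap SE is the standard deviation of the 8 replicate means.
Mean of replicates: (45.88 + 46.03 + 44.51 + 44.93 + 46.56 + 45.07 + 45.73 + 45.25) / 8 = 363.96000 / 8 = 45.49500
Sum of squared deviations: (+0.38500)² + (+0.53500)² + (−0.98500)² + (−0.56500)² + (+1.06500)² + (−0.42500)² + (+0.23500)² + (−0.24500)² = 3.15400
Variance = 3.15400 / 7 = 0.45057
SE* = √0.45057

SE* = 0.6712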